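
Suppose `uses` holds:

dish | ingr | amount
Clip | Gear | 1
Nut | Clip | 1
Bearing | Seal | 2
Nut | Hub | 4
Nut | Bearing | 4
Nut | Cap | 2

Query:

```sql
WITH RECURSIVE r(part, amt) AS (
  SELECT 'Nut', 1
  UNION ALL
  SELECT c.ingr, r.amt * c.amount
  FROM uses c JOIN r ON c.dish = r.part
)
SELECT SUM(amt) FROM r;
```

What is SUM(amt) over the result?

Base: (Nut, amt=1).
Iteration 1: components of {Nut} -> Bearing = 1*4 = 4, Cap = 1*2 = 2, Clip = 1*1 = 1, Hub = 1*4 = 4.
Iteration 2: components of {Bearing,Cap,Clip,Hub} -> Gear = 1*1 = 1, Seal = 4*2 = 8.
Iteration 3: no further components; recursion stops.
SUM(amt) = 1 + 4 + 4 + 2 + 1 + 8 + 1 = 21.

21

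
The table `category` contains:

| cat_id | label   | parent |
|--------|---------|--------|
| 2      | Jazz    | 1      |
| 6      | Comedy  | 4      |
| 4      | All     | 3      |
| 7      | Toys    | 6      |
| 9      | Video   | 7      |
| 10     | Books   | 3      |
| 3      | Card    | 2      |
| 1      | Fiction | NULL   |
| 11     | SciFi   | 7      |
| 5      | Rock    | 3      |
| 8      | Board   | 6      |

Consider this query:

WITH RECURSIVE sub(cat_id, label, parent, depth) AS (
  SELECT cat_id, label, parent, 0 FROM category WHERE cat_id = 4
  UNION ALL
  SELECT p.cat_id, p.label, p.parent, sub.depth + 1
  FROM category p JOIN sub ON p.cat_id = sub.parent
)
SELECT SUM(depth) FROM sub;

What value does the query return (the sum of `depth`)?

6

Base: cat_id=4 (All), parent=3, depth 0.
Iteration 1: join on cat_id=3 -> Card (id 3, parent=2, depth 1).
Iteration 2: join on cat_id=2 -> Jazz (id 2, parent=1, depth 2).
Iteration 3: join on cat_id=1 -> Fiction (id 1, parent=NULL, depth 3).
Iteration 4: parent is NULL; no match; recursion stops.
SUM(depth) = 0 + 1 + 2 + 3 = 6.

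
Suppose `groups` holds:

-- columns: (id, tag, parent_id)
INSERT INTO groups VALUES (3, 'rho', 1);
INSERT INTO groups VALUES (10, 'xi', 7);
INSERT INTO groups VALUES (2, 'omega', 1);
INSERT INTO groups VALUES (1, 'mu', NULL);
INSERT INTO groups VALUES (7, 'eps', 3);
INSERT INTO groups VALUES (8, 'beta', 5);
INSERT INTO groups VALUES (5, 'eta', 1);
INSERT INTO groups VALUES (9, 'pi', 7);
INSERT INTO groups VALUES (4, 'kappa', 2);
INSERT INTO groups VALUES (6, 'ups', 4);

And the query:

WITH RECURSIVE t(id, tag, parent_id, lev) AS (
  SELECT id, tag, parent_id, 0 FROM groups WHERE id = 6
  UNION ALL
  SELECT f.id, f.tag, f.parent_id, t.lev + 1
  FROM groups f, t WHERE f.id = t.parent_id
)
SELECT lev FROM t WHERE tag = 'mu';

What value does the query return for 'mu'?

Base: id=6 (ups), parent_id=4, lev 0.
Iteration 1: join on id=4 -> kappa (id 4, parent_id=2, lev 1).
Iteration 2: join on id=2 -> omega (id 2, parent_id=1, lev 2).
Iteration 3: join on id=1 -> mu (id 1, parent_id=NULL, lev 3).
Iteration 4: parent_id is NULL; no match; recursion stops.

3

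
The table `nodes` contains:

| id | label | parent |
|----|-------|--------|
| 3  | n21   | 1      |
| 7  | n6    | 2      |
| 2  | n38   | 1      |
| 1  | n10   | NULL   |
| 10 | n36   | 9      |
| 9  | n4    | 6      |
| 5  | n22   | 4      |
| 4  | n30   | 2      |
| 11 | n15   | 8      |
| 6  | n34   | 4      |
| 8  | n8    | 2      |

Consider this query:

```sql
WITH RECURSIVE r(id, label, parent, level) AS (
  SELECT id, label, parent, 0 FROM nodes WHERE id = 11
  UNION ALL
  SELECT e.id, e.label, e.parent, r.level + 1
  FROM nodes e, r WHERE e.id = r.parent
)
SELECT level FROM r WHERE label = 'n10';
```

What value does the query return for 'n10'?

Base: id=11 (n15), parent=8, level 0.
Iteration 1: join on id=8 -> n8 (id 8, parent=2, level 1).
Iteration 2: join on id=2 -> n38 (id 2, parent=1, level 2).
Iteration 3: join on id=1 -> n10 (id 1, parent=NULL, level 3).
Iteration 4: parent is NULL; no match; recursion stops.

3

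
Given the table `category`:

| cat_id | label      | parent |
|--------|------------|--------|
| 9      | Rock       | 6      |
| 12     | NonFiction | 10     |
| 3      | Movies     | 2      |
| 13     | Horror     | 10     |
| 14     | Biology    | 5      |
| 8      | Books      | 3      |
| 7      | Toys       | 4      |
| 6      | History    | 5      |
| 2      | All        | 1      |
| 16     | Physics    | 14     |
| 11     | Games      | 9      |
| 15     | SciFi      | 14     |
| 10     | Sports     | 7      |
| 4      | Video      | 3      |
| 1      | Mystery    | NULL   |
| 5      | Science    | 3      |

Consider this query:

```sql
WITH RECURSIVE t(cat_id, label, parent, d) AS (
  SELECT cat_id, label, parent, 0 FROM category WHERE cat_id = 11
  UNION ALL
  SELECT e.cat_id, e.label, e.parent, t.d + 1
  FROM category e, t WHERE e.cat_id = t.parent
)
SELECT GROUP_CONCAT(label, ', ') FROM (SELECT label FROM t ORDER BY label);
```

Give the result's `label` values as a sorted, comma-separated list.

All, Games, History, Movies, Mystery, Rock, Science

Base: cat_id=11 (Games), parent=9, d 0.
Iteration 1: join on cat_id=9 -> Rock (id 9, parent=6, d 1).
Iteration 2: join on cat_id=6 -> History (id 6, parent=5, d 2).
Iteration 3: join on cat_id=5 -> Science (id 5, parent=3, d 3).
Iteration 4: join on cat_id=3 -> Movies (id 3, parent=2, d 4).
Iteration 5: join on cat_id=2 -> All (id 2, parent=1, d 5).
Iteration 6: join on cat_id=1 -> Mystery (id 1, parent=NULL, d 6).
Iteration 7: parent is NULL; no match; recursion stops.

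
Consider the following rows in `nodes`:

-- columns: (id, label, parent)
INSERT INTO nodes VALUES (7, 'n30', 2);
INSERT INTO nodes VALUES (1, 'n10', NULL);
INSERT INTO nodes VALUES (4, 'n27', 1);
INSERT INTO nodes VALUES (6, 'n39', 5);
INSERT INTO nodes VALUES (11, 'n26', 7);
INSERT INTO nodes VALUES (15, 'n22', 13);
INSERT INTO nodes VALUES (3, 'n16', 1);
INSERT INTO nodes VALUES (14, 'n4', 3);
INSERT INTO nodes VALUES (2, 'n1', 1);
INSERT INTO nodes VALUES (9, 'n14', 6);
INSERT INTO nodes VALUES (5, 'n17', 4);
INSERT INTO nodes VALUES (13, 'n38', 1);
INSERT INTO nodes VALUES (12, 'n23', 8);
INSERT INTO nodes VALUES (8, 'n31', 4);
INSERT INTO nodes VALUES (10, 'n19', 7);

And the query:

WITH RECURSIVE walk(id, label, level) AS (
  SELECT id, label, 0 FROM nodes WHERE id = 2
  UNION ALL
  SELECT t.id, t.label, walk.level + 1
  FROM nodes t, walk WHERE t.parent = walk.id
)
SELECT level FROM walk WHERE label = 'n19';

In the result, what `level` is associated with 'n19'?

2

Base: id=2 (n1) at level 0.
Iteration 1: rows with parent in {2} -> n30 (id 7, level 1).
Iteration 2: rows with parent in {7} -> n19 (id 10, level 2), n26 (id 11, level 2).
Iteration 3: no rows with parent in {10,11}; recursion stops.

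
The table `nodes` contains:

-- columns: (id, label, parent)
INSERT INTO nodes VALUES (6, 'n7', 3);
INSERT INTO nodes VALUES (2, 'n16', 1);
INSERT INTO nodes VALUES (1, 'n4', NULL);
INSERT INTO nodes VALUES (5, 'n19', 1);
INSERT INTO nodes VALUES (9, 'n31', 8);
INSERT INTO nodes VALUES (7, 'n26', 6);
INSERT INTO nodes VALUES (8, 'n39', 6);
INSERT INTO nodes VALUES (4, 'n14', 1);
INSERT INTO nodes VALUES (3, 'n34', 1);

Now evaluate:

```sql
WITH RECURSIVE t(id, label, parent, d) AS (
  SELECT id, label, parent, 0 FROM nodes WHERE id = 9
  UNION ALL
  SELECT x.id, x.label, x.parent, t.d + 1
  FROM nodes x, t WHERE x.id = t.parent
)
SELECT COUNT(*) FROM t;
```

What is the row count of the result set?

Base: id=9 (n31), parent=8, d 0.
Iteration 1: join on id=8 -> n39 (id 8, parent=6, d 1).
Iteration 2: join on id=6 -> n7 (id 6, parent=3, d 2).
Iteration 3: join on id=3 -> n34 (id 3, parent=1, d 3).
Iteration 4: join on id=1 -> n4 (id 1, parent=NULL, d 4).
Iteration 5: parent is NULL; no match; recursion stops.
Total rows emitted: 5.

5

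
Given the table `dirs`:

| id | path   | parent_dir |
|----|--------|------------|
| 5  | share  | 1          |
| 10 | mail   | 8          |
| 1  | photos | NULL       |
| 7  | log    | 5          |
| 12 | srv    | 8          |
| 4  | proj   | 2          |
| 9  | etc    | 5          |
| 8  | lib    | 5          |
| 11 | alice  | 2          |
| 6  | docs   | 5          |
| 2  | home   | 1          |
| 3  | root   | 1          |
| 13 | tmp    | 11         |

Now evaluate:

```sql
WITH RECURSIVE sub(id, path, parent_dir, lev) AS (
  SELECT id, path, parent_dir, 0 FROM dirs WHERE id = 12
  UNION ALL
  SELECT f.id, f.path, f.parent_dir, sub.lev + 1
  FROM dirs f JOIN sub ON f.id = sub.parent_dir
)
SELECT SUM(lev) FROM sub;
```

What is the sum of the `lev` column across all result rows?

6

Base: id=12 (srv), parent_dir=8, lev 0.
Iteration 1: join on id=8 -> lib (id 8, parent_dir=5, lev 1).
Iteration 2: join on id=5 -> share (id 5, parent_dir=1, lev 2).
Iteration 3: join on id=1 -> photos (id 1, parent_dir=NULL, lev 3).
Iteration 4: parent_dir is NULL; no match; recursion stops.
SUM(lev) = 0 + 1 + 2 + 3 = 6.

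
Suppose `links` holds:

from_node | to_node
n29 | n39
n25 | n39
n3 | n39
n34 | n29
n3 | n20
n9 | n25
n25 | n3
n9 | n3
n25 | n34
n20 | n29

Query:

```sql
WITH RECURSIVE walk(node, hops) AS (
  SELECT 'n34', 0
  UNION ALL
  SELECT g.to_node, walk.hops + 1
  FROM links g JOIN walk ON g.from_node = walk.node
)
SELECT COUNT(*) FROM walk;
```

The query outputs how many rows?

Base: (n34, hops=0).
Iteration 1: edges from {n34} -> (n29, hops=1).
Iteration 2: edges from {n29} -> (n39, hops=2).
Iteration 3: no outgoing edges from {n39}; recursion stops.
Total rows emitted: 3.

3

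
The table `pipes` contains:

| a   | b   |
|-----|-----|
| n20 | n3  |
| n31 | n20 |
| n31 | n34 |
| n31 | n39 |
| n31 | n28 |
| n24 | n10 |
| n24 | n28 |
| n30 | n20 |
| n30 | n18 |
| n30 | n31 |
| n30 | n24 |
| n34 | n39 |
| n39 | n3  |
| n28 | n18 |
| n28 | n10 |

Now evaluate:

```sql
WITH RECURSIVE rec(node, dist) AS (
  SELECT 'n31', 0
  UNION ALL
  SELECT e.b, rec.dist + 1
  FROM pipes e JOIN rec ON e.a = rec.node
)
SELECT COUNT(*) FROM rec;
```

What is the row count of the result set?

11

Base: (n31, dist=0).
Iteration 1: edges from {n31} -> (n20, dist=1), (n28, dist=1), (n34, dist=1), (n39, dist=1).
Iteration 2: edges from {n20,n28,n34,n39} -> (n10, dist=2), (n18, dist=2), (n3, dist=2) x2, (n39, dist=2). [UNION ALL keeps all 5 new rows, including repeats]
Iteration 3: edges from {n10,n18,n3,n39} -> (n3, dist=3).
Iteration 4: no outgoing edges from {n3}; recursion stops.
Total rows emitted: 11.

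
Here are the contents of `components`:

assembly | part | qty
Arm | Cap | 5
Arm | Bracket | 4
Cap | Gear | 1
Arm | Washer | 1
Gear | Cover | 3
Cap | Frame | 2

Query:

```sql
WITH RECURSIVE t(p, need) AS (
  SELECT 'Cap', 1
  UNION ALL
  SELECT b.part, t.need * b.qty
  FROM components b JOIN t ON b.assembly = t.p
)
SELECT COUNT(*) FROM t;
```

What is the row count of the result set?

4

Base: (Cap, need=1).
Iteration 1: components of {Cap} -> Frame = 1*2 = 2, Gear = 1*1 = 1.
Iteration 2: components of {Frame,Gear} -> Cover = 1*3 = 3.
Iteration 3: no further components; recursion stops.
Total rows emitted: 4.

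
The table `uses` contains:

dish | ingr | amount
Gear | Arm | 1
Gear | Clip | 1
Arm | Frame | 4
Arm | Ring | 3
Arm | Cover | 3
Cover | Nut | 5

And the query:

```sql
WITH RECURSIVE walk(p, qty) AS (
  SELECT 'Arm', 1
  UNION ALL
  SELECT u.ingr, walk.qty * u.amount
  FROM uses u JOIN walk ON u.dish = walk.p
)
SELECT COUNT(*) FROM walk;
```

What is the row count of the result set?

5

Base: (Arm, qty=1).
Iteration 1: components of {Arm} -> Cover = 1*3 = 3, Frame = 1*4 = 4, Ring = 1*3 = 3.
Iteration 2: components of {Cover,Frame,Ring} -> Nut = 3*5 = 15.
Iteration 3: no further components; recursion stops.
Total rows emitted: 5.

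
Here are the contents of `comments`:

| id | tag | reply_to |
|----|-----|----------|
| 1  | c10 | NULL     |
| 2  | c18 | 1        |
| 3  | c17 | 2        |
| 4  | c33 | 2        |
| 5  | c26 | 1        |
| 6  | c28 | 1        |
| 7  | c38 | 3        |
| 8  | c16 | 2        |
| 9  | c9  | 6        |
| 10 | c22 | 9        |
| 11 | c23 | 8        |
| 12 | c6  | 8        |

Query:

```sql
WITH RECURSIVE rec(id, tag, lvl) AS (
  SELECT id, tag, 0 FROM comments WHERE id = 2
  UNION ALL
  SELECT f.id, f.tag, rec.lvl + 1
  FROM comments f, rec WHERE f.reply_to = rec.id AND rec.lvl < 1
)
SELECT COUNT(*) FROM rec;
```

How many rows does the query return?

Base: id=2 (c18) at lvl 0.
Iteration 1: rows with reply_to in {2} -> c17 (id 3, lvl 1), c33 (id 4, lvl 1), c16 (id 8, lvl 1).
Iteration 2: lvl < 1 fails for all current rows; recursion stops.
Total rows emitted: 4.

4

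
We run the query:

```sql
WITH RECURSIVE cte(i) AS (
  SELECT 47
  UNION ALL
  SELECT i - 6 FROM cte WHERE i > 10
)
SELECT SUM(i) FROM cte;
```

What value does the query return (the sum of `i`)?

208

Base: i=47.
Iteration 1: 47 > 10 holds -> i = 47 - 6 = 41.
Iteration 2: 41 > 10 holds -> i = 41 - 6 = 35.
Iteration 3: 35 > 10 holds -> i = 35 - 6 = 29.
Iteration 4: 29 > 10 holds -> i = 29 - 6 = 23.
Iteration 5: 23 > 10 holds -> i = 23 - 6 = 17.
Iteration 6: 17 > 10 holds -> i = 17 - 6 = 11.
Iteration 7: 11 > 10 holds -> i = 11 - 6 = 5.
Iteration 8: 5 > 10 fails; recursion stops.
SUM(i) = 47 + 41 + 35 + 29 + 23 + 17 + 11 + 5 = 208.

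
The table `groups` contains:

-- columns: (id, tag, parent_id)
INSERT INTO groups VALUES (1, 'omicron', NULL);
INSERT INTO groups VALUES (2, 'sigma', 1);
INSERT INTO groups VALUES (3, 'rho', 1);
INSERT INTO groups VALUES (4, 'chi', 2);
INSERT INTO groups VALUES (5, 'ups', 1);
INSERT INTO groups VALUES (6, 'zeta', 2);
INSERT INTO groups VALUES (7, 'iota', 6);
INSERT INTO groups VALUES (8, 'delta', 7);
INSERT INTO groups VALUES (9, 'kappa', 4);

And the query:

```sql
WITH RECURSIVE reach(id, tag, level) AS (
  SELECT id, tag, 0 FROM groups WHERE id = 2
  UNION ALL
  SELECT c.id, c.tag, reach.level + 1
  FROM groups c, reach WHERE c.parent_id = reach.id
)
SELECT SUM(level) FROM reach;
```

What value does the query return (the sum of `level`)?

9

Base: id=2 (sigma) at level 0.
Iteration 1: rows with parent_id in {2} -> chi (id 4, level 1), zeta (id 6, level 1).
Iteration 2: rows with parent_id in {4,6} -> iota (id 7, level 2), kappa (id 9, level 2).
Iteration 3: rows with parent_id in {7,9} -> delta (id 8, level 3).
Iteration 4: no rows with parent_id in {8}; recursion stops.
SUM(level) = 0 + 1 + 1 + 2 + 2 + 3 = 9.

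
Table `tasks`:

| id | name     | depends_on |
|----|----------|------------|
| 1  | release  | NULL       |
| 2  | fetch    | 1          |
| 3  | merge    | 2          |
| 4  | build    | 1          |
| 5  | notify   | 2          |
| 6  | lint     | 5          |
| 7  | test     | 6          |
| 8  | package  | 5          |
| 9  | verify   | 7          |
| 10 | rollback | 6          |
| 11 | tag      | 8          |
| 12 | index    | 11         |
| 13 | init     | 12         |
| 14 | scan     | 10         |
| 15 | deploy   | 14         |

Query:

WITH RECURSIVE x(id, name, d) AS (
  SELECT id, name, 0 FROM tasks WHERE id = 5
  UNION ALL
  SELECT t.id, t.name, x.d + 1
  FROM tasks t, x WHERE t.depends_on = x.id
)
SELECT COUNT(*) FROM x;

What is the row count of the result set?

Base: id=5 (notify) at d 0.
Iteration 1: rows with depends_on in {5} -> lint (id 6, d 1), package (id 8, d 1).
Iteration 2: rows with depends_on in {6,8} -> test (id 7, d 2), rollback (id 10, d 2), tag (id 11, d 2).
Iteration 3: rows with depends_on in {7,10,11} -> verify (id 9, d 3), index (id 12, d 3), scan (id 14, d 3).
Iteration 4: rows with depends_on in {9,12,14} -> init (id 13, d 4), deploy (id 15, d 4).
Iteration 5: no rows with depends_on in {13,15}; recursion stops.
Total rows emitted: 11.

11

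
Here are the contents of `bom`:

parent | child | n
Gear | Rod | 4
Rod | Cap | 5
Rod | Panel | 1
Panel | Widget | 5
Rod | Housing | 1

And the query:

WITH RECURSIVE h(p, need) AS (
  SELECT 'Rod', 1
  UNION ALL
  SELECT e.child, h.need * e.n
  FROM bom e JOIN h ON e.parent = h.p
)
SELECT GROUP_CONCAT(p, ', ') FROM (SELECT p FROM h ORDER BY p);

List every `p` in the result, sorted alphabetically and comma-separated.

Base: (Rod, need=1).
Iteration 1: components of {Rod} -> Cap = 1*5 = 5, Housing = 1*1 = 1, Panel = 1*1 = 1.
Iteration 2: components of {Cap,Housing,Panel} -> Widget = 1*5 = 5.
Iteration 3: no further components; recursion stops.

Cap, Housing, Panel, Rod, Widget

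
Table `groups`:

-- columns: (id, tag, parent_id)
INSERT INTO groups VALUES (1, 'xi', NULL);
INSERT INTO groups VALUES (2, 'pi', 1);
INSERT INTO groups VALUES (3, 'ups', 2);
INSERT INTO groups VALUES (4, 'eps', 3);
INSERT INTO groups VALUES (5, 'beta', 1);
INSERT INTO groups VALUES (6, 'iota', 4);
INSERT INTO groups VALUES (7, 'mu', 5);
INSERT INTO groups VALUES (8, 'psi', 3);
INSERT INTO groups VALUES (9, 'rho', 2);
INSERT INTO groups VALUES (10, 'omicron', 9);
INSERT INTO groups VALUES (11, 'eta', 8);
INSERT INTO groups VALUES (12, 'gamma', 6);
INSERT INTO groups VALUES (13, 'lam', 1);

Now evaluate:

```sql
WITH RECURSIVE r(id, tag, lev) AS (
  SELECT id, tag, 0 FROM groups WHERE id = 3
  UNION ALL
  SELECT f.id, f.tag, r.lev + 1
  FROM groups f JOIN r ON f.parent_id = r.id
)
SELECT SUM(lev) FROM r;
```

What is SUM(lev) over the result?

9

Base: id=3 (ups) at lev 0.
Iteration 1: rows with parent_id in {3} -> eps (id 4, lev 1), psi (id 8, lev 1).
Iteration 2: rows with parent_id in {4,8} -> iota (id 6, lev 2), eta (id 11, lev 2).
Iteration 3: rows with parent_id in {6,11} -> gamma (id 12, lev 3).
Iteration 4: no rows with parent_id in {12}; recursion stops.
SUM(lev) = 0 + 1 + 1 + 2 + 2 + 3 = 9.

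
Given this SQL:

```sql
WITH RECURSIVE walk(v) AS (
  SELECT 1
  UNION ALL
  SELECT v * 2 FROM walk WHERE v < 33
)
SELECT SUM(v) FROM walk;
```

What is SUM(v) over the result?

Base: v=1.
Iteration 1: 1 < 33 holds -> v = 1 * 2 = 2.
Iteration 2: 2 < 33 holds -> v = 2 * 2 = 4.
Iteration 3: 4 < 33 holds -> v = 4 * 2 = 8.
Iteration 4: 8 < 33 holds -> v = 8 * 2 = 16.
Iteration 5: 16 < 33 holds -> v = 16 * 2 = 32.
Iteration 6: 32 < 33 holds -> v = 32 * 2 = 64.
Iteration 7: 64 < 33 fails; recursion stops.
SUM(v) = 1 + 2 + 4 + 8 + 16 + 32 + 64 = 127.

127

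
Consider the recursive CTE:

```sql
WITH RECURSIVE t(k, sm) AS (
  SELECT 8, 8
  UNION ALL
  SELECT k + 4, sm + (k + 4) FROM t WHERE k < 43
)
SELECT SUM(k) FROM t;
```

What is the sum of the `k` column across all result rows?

Base: k=8, sm=8.
Iteration 1: 8 < 43 holds -> k = 8 + 4 = 12, sm = 8 + 12 = 20.
Iteration 2: 12 < 43 holds -> k = 12 + 4 = 16, sm = 20 + 16 = 36.
Iteration 3: 16 < 43 holds -> k = 16 + 4 = 20, sm = 36 + 20 = 56.
Iteration 4: 20 < 43 holds -> k = 20 + 4 = 24, sm = 56 + 24 = 80.
Iteration 5: 24 < 43 holds -> k = 24 + 4 = 28, sm = 80 + 28 = 108.
Iteration 6: 28 < 43 holds -> k = 28 + 4 = 32, sm = 108 + 32 = 140.
Iteration 7: 32 < 43 holds -> k = 32 + 4 = 36, sm = 140 + 36 = 176.
Iteration 8: 36 < 43 holds -> k = 36 + 4 = 40, sm = 176 + 40 = 216.
Iteration 9: 40 < 43 holds -> k = 40 + 4 = 44, sm = 216 + 44 = 260.
Iteration 10: 44 < 43 fails; recursion stops.
SUM(k) = 8 + 12 + 16 + 20 + 24 + 28 + 32 + 36 + 40 + 44 = 260.

260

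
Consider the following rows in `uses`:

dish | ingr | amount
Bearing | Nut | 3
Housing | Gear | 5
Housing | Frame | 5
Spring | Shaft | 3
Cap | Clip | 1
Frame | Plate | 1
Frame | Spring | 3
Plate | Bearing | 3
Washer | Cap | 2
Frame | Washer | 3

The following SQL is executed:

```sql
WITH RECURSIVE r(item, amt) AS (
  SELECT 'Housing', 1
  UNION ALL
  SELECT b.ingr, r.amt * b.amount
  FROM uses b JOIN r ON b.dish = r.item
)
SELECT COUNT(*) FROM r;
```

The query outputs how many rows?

Base: (Housing, amt=1).
Iteration 1: components of {Housing} -> Frame = 1*5 = 5, Gear = 1*5 = 5.
Iteration 2: components of {Frame,Gear} -> Plate = 5*1 = 5, Spring = 5*3 = 15, Washer = 5*3 = 15.
Iteration 3: components of {Plate,Spring,Washer} -> Bearing = 5*3 = 15, Cap = 15*2 = 30, Shaft = 15*3 = 45.
Iteration 4: components of {Bearing,Cap,Shaft} -> Clip = 30*1 = 30, Nut = 15*3 = 45.
Iteration 5: no further components; recursion stops.
Total rows emitted: 11.

11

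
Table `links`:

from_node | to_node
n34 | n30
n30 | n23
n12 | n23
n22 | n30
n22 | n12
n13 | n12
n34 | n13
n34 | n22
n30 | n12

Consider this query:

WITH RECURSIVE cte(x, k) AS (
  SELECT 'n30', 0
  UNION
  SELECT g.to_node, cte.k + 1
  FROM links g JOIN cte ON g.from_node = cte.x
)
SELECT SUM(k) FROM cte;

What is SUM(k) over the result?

Base: (n30, k=0).
Iteration 1: edges from {n30} -> (n12, k=1), (n23, k=1).
Iteration 2: edges from {n12,n23} -> (n23, k=2).
Iteration 3: no outgoing edges from {n23}; recursion stops.
SUM(k) = 0 + 1 + 1 + 2 = 4.

4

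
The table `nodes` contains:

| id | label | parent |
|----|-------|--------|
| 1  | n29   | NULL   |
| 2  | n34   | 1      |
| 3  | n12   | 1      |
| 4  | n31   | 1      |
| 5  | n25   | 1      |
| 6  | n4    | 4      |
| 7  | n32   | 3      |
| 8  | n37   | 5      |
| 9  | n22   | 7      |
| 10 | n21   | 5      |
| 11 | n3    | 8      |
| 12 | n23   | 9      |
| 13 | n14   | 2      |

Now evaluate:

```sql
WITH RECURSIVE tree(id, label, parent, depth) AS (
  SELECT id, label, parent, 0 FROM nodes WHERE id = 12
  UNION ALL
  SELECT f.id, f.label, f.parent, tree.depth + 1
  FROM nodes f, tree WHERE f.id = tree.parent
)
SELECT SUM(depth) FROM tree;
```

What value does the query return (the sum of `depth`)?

10

Base: id=12 (n23), parent=9, depth 0.
Iteration 1: join on id=9 -> n22 (id 9, parent=7, depth 1).
Iteration 2: join on id=7 -> n32 (id 7, parent=3, depth 2).
Iteration 3: join on id=3 -> n12 (id 3, parent=1, depth 3).
Iteration 4: join on id=1 -> n29 (id 1, parent=NULL, depth 4).
Iteration 5: parent is NULL; no match; recursion stops.
SUM(depth) = 0 + 1 + 2 + 3 + 4 = 10.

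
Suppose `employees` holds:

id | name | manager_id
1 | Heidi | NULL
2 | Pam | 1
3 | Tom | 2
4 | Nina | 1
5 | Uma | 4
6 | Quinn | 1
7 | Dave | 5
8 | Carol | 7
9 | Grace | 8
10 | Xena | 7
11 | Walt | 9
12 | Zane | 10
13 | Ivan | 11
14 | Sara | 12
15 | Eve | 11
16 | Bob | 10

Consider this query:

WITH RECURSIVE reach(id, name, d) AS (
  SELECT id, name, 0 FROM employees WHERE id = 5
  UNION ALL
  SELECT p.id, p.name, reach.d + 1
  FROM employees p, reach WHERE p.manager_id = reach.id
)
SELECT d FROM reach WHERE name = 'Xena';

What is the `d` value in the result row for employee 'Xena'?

Base: id=5 (Uma) at d 0.
Iteration 1: rows with manager_id in {5} -> Dave (id 7, d 1).
Iteration 2: rows with manager_id in {7} -> Carol (id 8, d 2), Xena (id 10, d 2).
Iteration 3: rows with manager_id in {8,10} -> Grace (id 9, d 3), Zane (id 12, d 3), Bob (id 16, d 3).
Iteration 4: rows with manager_id in {9,12,16} -> Walt (id 11, d 4), Sara (id 14, d 4).
Iteration 5: rows with manager_id in {11,14} -> Ivan (id 13, d 5), Eve (id 15, d 5).
Iteration 6: no rows with manager_id in {13,15}; recursion stops.

2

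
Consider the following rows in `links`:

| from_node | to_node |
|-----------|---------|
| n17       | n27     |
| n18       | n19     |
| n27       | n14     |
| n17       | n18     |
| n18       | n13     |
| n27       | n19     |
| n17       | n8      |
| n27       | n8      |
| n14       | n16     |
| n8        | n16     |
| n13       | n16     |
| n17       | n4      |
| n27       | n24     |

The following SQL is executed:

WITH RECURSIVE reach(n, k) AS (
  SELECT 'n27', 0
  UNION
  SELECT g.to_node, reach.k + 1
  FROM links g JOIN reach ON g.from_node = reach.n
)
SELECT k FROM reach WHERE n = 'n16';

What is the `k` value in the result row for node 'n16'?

2

Base: (n27, k=0).
Iteration 1: edges from {n27} -> (n14, k=1), (n19, k=1), (n24, k=1), (n8, k=1).
Iteration 2: edges from {n14,n19,n24,n8} -> (n16, k=2). [UNION drops 1 duplicate row(s)]
Iteration 3: no outgoing edges from {n16}; recursion stops.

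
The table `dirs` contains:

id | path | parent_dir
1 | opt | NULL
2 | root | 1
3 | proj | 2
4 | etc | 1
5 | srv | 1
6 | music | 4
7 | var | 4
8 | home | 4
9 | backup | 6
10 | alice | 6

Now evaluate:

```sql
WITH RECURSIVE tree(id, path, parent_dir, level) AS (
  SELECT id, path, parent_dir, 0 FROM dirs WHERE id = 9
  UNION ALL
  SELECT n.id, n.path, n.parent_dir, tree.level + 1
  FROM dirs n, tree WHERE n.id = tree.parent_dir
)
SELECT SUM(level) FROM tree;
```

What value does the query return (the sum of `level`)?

6

Base: id=9 (backup), parent_dir=6, level 0.
Iteration 1: join on id=6 -> music (id 6, parent_dir=4, level 1).
Iteration 2: join on id=4 -> etc (id 4, parent_dir=1, level 2).
Iteration 3: join on id=1 -> opt (id 1, parent_dir=NULL, level 3).
Iteration 4: parent_dir is NULL; no match; recursion stops.
SUM(level) = 0 + 1 + 2 + 3 = 6.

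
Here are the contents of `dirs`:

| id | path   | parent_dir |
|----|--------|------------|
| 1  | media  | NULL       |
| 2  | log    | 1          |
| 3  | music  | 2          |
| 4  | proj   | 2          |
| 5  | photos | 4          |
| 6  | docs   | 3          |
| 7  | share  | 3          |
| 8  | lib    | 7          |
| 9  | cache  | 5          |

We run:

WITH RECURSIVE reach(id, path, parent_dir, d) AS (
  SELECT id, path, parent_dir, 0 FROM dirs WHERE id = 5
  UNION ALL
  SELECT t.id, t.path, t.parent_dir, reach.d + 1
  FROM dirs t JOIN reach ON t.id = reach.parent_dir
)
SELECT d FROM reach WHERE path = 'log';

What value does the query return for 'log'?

2

Base: id=5 (photos), parent_dir=4, d 0.
Iteration 1: join on id=4 -> proj (id 4, parent_dir=2, d 1).
Iteration 2: join on id=2 -> log (id 2, parent_dir=1, d 2).
Iteration 3: join on id=1 -> media (id 1, parent_dir=NULL, d 3).
Iteration 4: parent_dir is NULL; no match; recursion stops.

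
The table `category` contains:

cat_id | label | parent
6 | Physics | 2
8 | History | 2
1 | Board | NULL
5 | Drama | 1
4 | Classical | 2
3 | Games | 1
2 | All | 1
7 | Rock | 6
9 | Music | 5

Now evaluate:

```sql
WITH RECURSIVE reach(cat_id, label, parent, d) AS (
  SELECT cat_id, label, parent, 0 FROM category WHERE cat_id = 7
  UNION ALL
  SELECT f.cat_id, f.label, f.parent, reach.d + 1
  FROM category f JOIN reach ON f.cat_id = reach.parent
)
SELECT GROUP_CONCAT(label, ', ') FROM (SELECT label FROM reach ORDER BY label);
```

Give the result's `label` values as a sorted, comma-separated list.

All, Board, Physics, Rock

Base: cat_id=7 (Rock), parent=6, d 0.
Iteration 1: join on cat_id=6 -> Physics (id 6, parent=2, d 1).
Iteration 2: join on cat_id=2 -> All (id 2, parent=1, d 2).
Iteration 3: join on cat_id=1 -> Board (id 1, parent=NULL, d 3).
Iteration 4: parent is NULL; no match; recursion stops.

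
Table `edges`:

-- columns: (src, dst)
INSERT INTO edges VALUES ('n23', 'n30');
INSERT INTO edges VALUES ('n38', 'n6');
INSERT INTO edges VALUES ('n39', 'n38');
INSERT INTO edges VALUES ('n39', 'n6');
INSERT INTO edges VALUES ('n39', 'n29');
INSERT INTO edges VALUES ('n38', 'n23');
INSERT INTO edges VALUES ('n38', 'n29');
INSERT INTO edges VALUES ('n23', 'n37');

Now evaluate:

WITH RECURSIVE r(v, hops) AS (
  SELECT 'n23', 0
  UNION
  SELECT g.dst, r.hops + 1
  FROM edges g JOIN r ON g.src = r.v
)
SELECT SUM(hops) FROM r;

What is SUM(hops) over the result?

2

Base: (n23, hops=0).
Iteration 1: edges from {n23} -> (n30, hops=1), (n37, hops=1).
Iteration 2: no outgoing edges from {n30,n37}; recursion stops.
SUM(hops) = 0 + 1 + 1 = 2.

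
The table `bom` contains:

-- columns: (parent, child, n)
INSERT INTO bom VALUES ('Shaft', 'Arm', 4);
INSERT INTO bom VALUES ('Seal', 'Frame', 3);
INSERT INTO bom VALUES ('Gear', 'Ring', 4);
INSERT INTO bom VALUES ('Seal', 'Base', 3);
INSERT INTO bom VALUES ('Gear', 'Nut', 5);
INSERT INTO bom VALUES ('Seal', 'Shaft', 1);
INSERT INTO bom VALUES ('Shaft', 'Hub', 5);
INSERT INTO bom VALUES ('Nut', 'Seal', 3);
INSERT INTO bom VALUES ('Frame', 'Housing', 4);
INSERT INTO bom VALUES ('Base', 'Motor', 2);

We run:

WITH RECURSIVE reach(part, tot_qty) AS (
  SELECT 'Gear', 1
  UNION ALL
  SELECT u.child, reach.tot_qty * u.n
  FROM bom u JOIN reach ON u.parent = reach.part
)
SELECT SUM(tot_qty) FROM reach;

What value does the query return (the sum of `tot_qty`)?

Base: (Gear, tot_qty=1).
Iteration 1: components of {Gear} -> Nut = 1*5 = 5, Ring = 1*4 = 4.
Iteration 2: components of {Nut,Ring} -> Seal = 5*3 = 15.
Iteration 3: components of {Seal} -> Base = 15*3 = 45, Frame = 15*3 = 45, Shaft = 15*1 = 15.
Iteration 4: components of {Base,Frame,Shaft} -> Arm = 15*4 = 60, Housing = 45*4 = 180, Hub = 15*5 = 75, Motor = 45*2 = 90.
Iteration 5: no further components; recursion stops.
SUM(tot_qty) = 1 + 4 + 5 + 15 + 45 + 45 + 15 + 180 + 90 + 60 + 75 = 535.

535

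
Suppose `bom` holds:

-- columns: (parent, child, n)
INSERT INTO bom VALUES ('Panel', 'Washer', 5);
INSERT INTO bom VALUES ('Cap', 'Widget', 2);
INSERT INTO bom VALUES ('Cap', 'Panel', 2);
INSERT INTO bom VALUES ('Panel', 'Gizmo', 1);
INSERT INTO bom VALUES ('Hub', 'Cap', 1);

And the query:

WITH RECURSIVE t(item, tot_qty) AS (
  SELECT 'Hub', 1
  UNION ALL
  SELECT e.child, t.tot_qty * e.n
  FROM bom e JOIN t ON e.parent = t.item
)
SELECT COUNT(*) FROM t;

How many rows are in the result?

6

Base: (Hub, tot_qty=1).
Iteration 1: components of {Hub} -> Cap = 1*1 = 1.
Iteration 2: components of {Cap} -> Panel = 1*2 = 2, Widget = 1*2 = 2.
Iteration 3: components of {Panel,Widget} -> Gizmo = 2*1 = 2, Washer = 2*5 = 10.
Iteration 4: no further components; recursion stops.
Total rows emitted: 6.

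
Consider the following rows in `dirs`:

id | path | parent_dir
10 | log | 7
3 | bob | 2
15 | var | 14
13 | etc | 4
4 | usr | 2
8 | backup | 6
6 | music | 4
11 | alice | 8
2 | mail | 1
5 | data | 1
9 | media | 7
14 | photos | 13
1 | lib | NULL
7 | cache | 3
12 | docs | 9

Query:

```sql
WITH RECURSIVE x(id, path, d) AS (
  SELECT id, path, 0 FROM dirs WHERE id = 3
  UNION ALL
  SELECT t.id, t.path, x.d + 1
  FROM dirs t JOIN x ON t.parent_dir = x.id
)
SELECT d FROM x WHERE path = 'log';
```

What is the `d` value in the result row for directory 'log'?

2

Base: id=3 (bob) at d 0.
Iteration 1: rows with parent_dir in {3} -> cache (id 7, d 1).
Iteration 2: rows with parent_dir in {7} -> media (id 9, d 2), log (id 10, d 2).
Iteration 3: rows with parent_dir in {9,10} -> docs (id 12, d 3).
Iteration 4: no rows with parent_dir in {12}; recursion stops.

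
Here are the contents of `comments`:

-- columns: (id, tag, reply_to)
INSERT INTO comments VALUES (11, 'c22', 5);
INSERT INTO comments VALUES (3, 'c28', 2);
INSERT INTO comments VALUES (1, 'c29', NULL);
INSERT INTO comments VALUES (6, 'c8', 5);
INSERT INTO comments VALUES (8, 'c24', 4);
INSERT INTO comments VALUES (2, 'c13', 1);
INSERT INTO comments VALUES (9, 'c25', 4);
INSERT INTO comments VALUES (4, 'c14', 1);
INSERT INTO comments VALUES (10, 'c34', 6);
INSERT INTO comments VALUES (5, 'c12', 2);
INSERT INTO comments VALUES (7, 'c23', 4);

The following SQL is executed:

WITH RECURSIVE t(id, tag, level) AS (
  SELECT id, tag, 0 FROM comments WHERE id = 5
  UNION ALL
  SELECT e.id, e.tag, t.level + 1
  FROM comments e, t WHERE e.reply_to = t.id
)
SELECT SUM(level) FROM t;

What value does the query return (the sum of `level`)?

Base: id=5 (c12) at level 0.
Iteration 1: rows with reply_to in {5} -> c8 (id 6, level 1), c22 (id 11, level 1).
Iteration 2: rows with reply_to in {6,11} -> c34 (id 10, level 2).
Iteration 3: no rows with reply_to in {10}; recursion stops.
SUM(level) = 0 + 1 + 1 + 2 = 4.

4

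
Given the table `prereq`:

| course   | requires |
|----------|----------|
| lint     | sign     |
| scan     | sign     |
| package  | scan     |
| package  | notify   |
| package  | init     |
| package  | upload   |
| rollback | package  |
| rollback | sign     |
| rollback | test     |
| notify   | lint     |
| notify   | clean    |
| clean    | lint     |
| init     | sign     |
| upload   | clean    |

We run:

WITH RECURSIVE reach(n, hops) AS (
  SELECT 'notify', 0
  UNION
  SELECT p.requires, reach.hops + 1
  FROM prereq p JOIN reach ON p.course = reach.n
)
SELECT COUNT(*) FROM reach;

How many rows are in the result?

Base: (notify, hops=0).
Iteration 1: edges from {notify} -> (clean, hops=1), (lint, hops=1).
Iteration 2: edges from {clean,lint} -> (lint, hops=2), (sign, hops=2).
Iteration 3: edges from {lint,sign} -> (sign, hops=3).
Iteration 4: no outgoing edges from {sign}; recursion stops.
Total rows emitted: 6.

6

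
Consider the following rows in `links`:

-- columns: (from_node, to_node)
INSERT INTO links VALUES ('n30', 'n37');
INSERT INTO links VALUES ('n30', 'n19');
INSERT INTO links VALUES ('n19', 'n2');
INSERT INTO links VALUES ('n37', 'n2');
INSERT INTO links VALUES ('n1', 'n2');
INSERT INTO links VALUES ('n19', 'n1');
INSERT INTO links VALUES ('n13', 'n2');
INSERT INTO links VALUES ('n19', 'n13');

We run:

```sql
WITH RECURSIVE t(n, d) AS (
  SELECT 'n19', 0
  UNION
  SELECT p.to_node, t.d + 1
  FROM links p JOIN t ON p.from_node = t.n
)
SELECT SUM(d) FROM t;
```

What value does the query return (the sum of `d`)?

5

Base: (n19, d=0).
Iteration 1: edges from {n19} -> (n1, d=1), (n13, d=1), (n2, d=1).
Iteration 2: edges from {n1,n13,n2} -> (n2, d=2). [UNION drops 1 duplicate row(s)]
Iteration 3: no outgoing edges from {n2}; recursion stops.
SUM(d) = 0 + 1 + 1 + 1 + 2 = 5.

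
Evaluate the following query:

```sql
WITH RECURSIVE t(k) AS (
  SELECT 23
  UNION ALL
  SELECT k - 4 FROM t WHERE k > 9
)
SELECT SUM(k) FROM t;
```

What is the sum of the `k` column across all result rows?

75

Base: k=23.
Iteration 1: 23 > 9 holds -> k = 23 - 4 = 19.
Iteration 2: 19 > 9 holds -> k = 19 - 4 = 15.
Iteration 3: 15 > 9 holds -> k = 15 - 4 = 11.
Iteration 4: 11 > 9 holds -> k = 11 - 4 = 7.
Iteration 5: 7 > 9 fails; recursion stops.
SUM(k) = 23 + 19 + 15 + 11 + 7 = 75.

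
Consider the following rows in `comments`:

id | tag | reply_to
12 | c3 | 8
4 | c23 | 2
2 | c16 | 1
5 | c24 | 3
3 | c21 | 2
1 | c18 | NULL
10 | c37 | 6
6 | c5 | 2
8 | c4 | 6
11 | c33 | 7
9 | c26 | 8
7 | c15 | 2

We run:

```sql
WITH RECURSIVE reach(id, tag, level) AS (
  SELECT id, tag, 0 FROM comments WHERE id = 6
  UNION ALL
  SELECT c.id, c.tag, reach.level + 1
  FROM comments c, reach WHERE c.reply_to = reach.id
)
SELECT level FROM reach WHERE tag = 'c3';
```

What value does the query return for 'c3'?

2

Base: id=6 (c5) at level 0.
Iteration 1: rows with reply_to in {6} -> c4 (id 8, level 1), c37 (id 10, level 1).
Iteration 2: rows with reply_to in {8,10} -> c26 (id 9, level 2), c3 (id 12, level 2).
Iteration 3: no rows with reply_to in {9,12}; recursion stops.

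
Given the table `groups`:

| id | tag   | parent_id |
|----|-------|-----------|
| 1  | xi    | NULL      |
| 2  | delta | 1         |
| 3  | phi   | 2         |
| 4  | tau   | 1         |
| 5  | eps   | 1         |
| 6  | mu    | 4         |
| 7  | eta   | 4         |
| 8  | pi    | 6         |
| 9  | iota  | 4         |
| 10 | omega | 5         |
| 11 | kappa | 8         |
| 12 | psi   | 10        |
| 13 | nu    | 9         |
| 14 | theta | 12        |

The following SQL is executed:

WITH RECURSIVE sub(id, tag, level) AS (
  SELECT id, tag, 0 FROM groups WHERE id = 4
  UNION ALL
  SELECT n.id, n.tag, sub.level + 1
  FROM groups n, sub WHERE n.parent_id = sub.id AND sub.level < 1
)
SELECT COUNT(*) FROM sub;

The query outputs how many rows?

4

Base: id=4 (tau) at level 0.
Iteration 1: rows with parent_id in {4} -> mu (id 6, level 1), eta (id 7, level 1), iota (id 9, level 1).
Iteration 2: level < 1 fails for all current rows; recursion stops.
Total rows emitted: 4.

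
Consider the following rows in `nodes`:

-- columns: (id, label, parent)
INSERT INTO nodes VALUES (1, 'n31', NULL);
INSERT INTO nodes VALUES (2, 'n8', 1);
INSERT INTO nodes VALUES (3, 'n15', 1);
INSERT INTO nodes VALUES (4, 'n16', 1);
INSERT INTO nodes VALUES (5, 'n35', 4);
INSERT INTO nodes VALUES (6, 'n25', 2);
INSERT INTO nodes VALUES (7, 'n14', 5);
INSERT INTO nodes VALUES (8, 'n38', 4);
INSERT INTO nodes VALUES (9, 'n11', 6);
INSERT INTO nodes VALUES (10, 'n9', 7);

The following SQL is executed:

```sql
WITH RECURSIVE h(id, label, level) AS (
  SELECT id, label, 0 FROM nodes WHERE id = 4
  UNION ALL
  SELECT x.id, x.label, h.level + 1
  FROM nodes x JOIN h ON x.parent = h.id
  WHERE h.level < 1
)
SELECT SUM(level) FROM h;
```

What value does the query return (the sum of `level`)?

Base: id=4 (n16) at level 0.
Iteration 1: rows with parent in {4} -> n35 (id 5, level 1), n38 (id 8, level 1).
Iteration 2: level < 1 fails for all current rows; recursion stops.
SUM(level) = 0 + 1 + 1 = 2.

2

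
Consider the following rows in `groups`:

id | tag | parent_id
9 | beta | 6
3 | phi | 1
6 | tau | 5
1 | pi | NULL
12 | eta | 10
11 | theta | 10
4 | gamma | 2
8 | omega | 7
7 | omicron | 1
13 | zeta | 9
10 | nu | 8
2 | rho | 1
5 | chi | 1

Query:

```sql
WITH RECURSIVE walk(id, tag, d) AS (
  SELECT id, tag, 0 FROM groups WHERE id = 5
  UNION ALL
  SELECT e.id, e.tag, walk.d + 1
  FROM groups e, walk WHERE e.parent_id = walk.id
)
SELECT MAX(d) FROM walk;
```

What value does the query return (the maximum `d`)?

Base: id=5 (chi) at d 0.
Iteration 1: rows with parent_id in {5} -> tau (id 6, d 1).
Iteration 2: rows with parent_id in {6} -> beta (id 9, d 2).
Iteration 3: rows with parent_id in {9} -> zeta (id 13, d 3).
Iteration 4: no rows with parent_id in {13}; recursion stops.
d values: 0, 1, 2, 3; the maximum is 3.

3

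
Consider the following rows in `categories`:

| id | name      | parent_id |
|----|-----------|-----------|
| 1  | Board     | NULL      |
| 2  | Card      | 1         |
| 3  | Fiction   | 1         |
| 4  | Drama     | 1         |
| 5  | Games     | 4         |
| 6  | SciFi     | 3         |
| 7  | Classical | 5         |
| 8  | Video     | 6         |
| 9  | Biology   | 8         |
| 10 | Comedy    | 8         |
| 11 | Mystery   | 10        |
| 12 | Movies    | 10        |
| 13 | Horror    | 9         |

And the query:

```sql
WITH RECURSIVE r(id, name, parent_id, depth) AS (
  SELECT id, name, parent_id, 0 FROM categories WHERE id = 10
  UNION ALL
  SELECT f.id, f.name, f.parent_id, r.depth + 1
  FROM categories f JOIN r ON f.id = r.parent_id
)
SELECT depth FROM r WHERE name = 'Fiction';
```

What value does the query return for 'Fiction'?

3

Base: id=10 (Comedy), parent_id=8, depth 0.
Iteration 1: join on id=8 -> Video (id 8, parent_id=6, depth 1).
Iteration 2: join on id=6 -> SciFi (id 6, parent_id=3, depth 2).
Iteration 3: join on id=3 -> Fiction (id 3, parent_id=1, depth 3).
Iteration 4: join on id=1 -> Board (id 1, parent_id=NULL, depth 4).
Iteration 5: parent_id is NULL; no match; recursion stops.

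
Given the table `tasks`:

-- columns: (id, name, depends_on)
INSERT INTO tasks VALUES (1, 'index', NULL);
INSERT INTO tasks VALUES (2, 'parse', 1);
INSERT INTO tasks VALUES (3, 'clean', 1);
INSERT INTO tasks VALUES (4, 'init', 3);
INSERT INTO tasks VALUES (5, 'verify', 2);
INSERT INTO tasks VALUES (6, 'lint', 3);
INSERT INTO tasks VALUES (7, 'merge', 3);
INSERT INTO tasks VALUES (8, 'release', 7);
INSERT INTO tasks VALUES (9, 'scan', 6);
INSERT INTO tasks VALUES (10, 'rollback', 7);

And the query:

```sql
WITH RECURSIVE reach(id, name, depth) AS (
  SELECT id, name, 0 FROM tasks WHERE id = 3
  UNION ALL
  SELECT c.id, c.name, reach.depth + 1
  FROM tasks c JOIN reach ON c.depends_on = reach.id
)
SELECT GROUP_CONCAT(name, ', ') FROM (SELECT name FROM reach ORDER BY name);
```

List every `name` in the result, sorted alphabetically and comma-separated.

Base: id=3 (clean) at depth 0.
Iteration 1: rows with depends_on in {3} -> init (id 4, depth 1), lint (id 6, depth 1), merge (id 7, depth 1).
Iteration 2: rows with depends_on in {4,6,7} -> release (id 8, depth 2), scan (id 9, depth 2), rollback (id 10, depth 2).
Iteration 3: no rows with depends_on in {8,9,10}; recursion stops.

clean, init, lint, merge, release, rollback, scan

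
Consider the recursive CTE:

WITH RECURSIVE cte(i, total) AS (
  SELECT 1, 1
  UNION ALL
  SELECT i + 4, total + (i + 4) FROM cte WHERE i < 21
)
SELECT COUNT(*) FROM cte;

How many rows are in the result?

6

Base: i=1, total=1.
Iteration 1: 1 < 21 holds -> i = 1 + 4 = 5, total = 1 + 5 = 6.
Iteration 2: 5 < 21 holds -> i = 5 + 4 = 9, total = 6 + 9 = 15.
Iteration 3: 9 < 21 holds -> i = 9 + 4 = 13, total = 15 + 13 = 28.
Iteration 4: 13 < 21 holds -> i = 13 + 4 = 17, total = 28 + 17 = 45.
Iteration 5: 17 < 21 holds -> i = 17 + 4 = 21, total = 45 + 21 = 66.
Iteration 6: 21 < 21 fails; recursion stops.
Total rows emitted: 6.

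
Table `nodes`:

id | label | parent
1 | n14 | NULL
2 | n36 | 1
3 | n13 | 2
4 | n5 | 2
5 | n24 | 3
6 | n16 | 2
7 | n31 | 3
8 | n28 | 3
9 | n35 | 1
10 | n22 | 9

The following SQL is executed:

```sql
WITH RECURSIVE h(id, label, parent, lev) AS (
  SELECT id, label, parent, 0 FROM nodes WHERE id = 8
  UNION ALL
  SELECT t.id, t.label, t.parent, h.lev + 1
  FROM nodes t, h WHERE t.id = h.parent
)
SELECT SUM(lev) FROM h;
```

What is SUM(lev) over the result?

Base: id=8 (n28), parent=3, lev 0.
Iteration 1: join on id=3 -> n13 (id 3, parent=2, lev 1).
Iteration 2: join on id=2 -> n36 (id 2, parent=1, lev 2).
Iteration 3: join on id=1 -> n14 (id 1, parent=NULL, lev 3).
Iteration 4: parent is NULL; no match; recursion stops.
SUM(lev) = 0 + 1 + 2 + 3 = 6.

6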